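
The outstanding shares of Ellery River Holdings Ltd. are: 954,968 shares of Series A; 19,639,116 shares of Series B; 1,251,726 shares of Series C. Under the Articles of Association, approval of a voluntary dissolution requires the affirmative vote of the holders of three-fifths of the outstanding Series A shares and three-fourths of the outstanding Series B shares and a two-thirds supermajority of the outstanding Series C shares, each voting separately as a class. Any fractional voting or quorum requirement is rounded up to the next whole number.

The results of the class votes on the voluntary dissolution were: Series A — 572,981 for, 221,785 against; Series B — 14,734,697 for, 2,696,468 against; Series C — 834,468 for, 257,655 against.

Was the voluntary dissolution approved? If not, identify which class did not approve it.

Series A: 3/5 of 954968 = 572980.80, rounded up to 572981; 572,981 required, 572,981 in favor — approved.
Series B: 3/4 of 19639116 = 14729337; 14,729,337 required, 14,734,697 in favor — approved.
Series C: 2/3 of 1251726 = 834484; 834,484 required, 834,468 in favor — not approved.

Not approved — the Series C shares did not give the required vote.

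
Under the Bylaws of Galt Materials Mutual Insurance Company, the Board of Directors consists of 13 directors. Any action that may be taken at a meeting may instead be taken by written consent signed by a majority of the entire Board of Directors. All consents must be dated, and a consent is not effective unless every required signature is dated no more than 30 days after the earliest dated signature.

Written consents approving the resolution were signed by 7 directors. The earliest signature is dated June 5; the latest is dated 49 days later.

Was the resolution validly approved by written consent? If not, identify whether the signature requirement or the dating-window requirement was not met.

Not effective — dating-window requirement not satisfied.

Signatures required: a majority of 13 — a majority of 13 is 7, so 7 needed; 7 signed. Sufficient.
Dating window: the latest signature is 49 days after the earliest; the limit is 30 days. Outside the window.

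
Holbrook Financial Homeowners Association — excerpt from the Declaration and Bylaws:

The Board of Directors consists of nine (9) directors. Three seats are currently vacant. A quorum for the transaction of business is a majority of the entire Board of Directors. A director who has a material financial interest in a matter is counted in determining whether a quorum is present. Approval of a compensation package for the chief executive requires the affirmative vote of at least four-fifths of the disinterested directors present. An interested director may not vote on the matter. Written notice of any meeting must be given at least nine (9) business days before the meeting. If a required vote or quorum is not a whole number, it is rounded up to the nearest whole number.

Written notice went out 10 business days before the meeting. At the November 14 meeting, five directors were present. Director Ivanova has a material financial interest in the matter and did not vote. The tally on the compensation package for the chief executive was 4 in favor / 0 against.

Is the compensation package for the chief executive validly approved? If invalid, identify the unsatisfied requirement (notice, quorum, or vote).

Valid — all requirements satisfied.

Notice: 10 business days given; 9 required (10 ≥ 9). Satisfied.
Quorum: 5 present (interested directors count toward quorum); quorum is 5. Satisfied.
Vote: the compensation package for the chief executive requires four-fifths of the disinterested directors present (5 − 1 = 4). 4/5 of 4 = 3.20, rounded up to 4, so 4 affirmative votes are needed; 4 voted in favor. Satisfied.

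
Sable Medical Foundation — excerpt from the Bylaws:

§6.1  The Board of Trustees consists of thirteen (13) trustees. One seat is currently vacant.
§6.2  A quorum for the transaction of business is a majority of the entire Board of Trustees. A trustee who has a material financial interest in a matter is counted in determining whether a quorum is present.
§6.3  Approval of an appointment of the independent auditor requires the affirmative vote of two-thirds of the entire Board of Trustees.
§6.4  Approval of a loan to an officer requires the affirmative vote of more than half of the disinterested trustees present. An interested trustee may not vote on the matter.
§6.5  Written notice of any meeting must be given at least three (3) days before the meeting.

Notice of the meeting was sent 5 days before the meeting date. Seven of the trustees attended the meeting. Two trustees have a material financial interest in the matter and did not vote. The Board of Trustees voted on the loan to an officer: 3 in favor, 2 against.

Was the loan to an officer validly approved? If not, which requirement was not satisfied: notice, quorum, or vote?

Valid — all requirements satisfied.

Notice: 5 days given; 3 required (5 ≥ 3). Satisfied.
Quorum: 7 present (interested trustees count toward quorum); quorum is 7. Satisfied.
Vote: the loan to an officer requires a majority of the disinterested trustees present (7 − 2 = 5). A majority of 5 is 3, so 3 affirmative votes are needed; 3 voted in favor. Satisfied.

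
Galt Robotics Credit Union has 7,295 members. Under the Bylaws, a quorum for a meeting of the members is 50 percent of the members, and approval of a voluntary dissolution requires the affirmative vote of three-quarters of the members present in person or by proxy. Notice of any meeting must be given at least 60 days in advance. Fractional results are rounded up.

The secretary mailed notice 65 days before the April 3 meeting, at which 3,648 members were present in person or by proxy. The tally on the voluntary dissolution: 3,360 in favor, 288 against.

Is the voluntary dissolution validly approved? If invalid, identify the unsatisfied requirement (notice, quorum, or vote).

Notice: 65 days given; 60 required. Satisfied.
Quorum: 50% of 7,295 = 3,647.50, rounded up to 3,648; 3,648 present. Satisfied.
Vote: requires three-fourths of those present (3,648); 3/4 of 3648 = 2736, so 2,736 needed; 3,360 in favor. Satisfied.

Valid — all requirements satisfied.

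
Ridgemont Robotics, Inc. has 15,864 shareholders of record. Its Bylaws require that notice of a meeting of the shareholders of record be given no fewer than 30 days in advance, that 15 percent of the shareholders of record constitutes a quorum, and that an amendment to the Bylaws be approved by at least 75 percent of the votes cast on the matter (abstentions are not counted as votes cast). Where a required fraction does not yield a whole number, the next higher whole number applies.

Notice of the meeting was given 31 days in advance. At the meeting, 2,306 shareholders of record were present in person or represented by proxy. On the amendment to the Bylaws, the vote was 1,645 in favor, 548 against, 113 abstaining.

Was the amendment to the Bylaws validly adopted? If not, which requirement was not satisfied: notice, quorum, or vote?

Invalid — quorum requirement not satisfied.

Notice: 31 days given; 30 required. Satisfied.
Quorum: 15% of 15,864 = 2,379.60, rounded up to 2,380; 2,306 present. Not satisfied.
Vote: requires three-fourths of the votes cast (2,306 − 113 abstaining = 2,193); 3/4 of 2193 = 1644.75, rounded up to 1645, so 1,645 needed; 1,645 in favor. Satisfied.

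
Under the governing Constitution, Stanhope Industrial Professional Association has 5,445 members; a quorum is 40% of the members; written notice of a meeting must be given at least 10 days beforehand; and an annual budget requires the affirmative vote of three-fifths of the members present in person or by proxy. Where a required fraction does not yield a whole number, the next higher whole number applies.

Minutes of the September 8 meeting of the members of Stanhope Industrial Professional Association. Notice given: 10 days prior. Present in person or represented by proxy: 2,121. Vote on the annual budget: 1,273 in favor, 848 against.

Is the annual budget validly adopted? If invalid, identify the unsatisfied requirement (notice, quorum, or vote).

Invalid — quorum requirement not satisfied.

Notice: 10 days given; 10 required. Satisfied.
Quorum: 40% of 5,445 = 2,178; 2,121 present. Not satisfied.
Vote: requires three-fifths of those present (2,121); 3/5 of 2121 = 1272.60, rounded up to 1273, so 1,273 needed; 1,273 in favor. Satisfied.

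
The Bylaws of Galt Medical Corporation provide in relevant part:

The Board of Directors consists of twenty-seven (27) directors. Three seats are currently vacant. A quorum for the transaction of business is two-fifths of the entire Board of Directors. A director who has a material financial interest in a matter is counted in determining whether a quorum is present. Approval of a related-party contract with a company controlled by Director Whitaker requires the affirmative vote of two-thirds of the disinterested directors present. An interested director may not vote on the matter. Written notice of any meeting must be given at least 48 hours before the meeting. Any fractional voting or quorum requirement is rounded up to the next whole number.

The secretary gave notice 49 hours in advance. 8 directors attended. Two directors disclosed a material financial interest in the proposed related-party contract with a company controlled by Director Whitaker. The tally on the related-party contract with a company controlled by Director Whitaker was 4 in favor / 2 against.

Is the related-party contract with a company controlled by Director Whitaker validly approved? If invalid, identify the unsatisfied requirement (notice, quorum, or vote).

Notice: 49 hours given; 48 required (49 ≥ 48). Satisfied.
Quorum: 8 present (interested directors count toward quorum); quorum is 11. Not satisfied.
Vote: the related-party contract with a company controlled by Director Whitaker requires two-thirds of the disinterested directors present (8 − 2 = 6). 2/3 of 6 = 4, so 4 affirmative votes are needed; 4 voted in favor. Satisfied. (Moot — without a quorum no business can be validly transacted.)

Invalid — quorum requirement not satisfied.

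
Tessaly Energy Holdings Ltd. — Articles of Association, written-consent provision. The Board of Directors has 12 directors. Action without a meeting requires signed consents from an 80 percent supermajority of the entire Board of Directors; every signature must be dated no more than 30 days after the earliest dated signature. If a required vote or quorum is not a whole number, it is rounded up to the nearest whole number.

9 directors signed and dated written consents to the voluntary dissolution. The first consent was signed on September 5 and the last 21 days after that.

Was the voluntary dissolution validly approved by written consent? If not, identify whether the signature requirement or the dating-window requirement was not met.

Signatures required: an 80 percent supermajority of 12 — 4/5 of 12 = 9.60, rounded up to 10, so 10 needed; 9 signed. Insufficient.
Dating window: the latest signature is 21 days after the earliest; the limit is 30 days. Within the window.

Not effective — insufficient signatures.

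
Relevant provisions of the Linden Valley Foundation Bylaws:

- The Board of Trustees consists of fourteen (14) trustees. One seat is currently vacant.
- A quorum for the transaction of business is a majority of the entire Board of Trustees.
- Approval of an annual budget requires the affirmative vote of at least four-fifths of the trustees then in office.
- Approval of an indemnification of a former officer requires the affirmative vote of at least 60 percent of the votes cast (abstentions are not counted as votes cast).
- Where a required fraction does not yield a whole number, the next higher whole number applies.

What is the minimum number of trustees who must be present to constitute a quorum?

A majority of 14 is 8.

8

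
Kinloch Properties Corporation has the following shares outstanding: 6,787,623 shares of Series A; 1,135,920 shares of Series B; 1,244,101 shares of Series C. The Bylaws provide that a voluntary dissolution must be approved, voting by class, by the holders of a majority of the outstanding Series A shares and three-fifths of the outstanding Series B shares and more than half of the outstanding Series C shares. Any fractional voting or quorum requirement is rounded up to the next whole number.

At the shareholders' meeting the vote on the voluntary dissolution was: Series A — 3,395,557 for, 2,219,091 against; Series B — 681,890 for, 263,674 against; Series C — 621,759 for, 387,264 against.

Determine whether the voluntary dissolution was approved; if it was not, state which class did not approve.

Series A: a majority of 6787623 is 3393812; 3,393,812 required, 3,395,557 in favor — approved.
Series B: 3/5 of 1135920 = 681552; 681,552 required, 681,890 in favor — approved.
Series C: a majority of 1244101 is 622051; 622,051 required, 621,759 in favor — not approved.

Not approved — the Series C shares did not give the required vote.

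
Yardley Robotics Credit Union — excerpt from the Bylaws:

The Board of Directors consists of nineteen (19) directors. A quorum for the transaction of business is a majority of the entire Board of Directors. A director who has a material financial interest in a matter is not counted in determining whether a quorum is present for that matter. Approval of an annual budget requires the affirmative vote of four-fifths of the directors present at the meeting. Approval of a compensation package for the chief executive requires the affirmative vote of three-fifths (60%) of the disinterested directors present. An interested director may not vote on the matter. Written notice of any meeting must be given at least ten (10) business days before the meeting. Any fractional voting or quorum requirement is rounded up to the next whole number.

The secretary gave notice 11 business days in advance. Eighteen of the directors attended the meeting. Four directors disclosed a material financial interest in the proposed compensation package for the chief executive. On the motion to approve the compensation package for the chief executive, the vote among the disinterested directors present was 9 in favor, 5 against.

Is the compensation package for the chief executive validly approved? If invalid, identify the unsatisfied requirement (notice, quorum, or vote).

Valid — all requirements satisfied.

Notice: 11 business days given; 10 required (11 ≥ 10). Satisfied.
Quorum: 18 present, but the 4 interested directors do not count, leaving 14. Quorum is 10. Satisfied.
Vote: the compensation package for the chief executive requires three-fifths of the disinterested directors present (18 − 4 = 14). 3/5 of 14 = 8.40, rounded up to 9, so 9 affirmative votes are needed; 9 voted in favor. Satisfied.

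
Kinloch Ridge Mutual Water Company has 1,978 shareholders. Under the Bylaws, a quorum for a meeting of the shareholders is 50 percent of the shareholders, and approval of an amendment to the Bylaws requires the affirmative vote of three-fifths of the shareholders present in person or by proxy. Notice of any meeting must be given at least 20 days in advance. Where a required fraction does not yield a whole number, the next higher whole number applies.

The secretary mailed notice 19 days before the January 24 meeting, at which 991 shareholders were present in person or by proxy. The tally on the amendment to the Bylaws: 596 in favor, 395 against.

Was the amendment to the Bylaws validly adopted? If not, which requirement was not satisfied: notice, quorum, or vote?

Invalid — notice requirement not satisfied.

Notice: 19 days given; 20 required. Not satisfied.
Quorum: 50% of 1,978 = 989; 991 present. Satisfied.
Vote: requires three-fifths of those present (991); 3/5 of 991 = 594.60, rounded up to 595, so 595 needed; 596 in favor. Satisfied.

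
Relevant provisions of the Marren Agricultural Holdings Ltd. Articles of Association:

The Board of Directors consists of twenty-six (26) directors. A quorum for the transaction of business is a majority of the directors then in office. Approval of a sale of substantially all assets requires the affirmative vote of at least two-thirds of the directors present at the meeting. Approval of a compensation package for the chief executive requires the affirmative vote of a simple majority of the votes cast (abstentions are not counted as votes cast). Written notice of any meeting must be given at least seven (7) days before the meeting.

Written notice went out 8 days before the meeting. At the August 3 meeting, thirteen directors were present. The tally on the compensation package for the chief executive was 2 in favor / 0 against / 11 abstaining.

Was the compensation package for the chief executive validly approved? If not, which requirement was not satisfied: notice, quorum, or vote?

Notice: 8 days given; 7 required (8 ≥ 7). Satisfied.
Quorum: 13 present; quorum is 14. Not satisfied.
Vote: the compensation package for the chief executive requires a majority of the votes cast (13 present − 11 abstaining = 2). A majority of 2 is 2, so 2 affirmative votes are needed; 2 voted in favor. Satisfied. (Moot — without a quorum no business can be validly transacted.)

Invalid — quorum requirement not satisfied.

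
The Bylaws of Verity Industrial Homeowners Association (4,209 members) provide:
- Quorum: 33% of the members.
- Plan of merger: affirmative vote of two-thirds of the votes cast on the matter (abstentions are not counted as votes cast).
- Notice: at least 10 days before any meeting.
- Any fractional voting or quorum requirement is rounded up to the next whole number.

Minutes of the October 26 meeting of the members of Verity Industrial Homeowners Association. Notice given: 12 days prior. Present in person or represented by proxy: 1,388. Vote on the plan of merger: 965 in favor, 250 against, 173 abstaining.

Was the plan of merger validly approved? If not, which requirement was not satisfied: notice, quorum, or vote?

Notice: 12 days given; 10 required. Satisfied.
Quorum: 33% of 4,209 = 1,388.97, rounded up to 1,389; 1,388 present. Not satisfied.
Vote: requires two-thirds of the votes cast (1,388 − 173 abstaining = 1,215); 2/3 of 1215 = 810, so 810 needed; 965 in favor. Satisfied.

Invalid — quorum requirement not satisfied.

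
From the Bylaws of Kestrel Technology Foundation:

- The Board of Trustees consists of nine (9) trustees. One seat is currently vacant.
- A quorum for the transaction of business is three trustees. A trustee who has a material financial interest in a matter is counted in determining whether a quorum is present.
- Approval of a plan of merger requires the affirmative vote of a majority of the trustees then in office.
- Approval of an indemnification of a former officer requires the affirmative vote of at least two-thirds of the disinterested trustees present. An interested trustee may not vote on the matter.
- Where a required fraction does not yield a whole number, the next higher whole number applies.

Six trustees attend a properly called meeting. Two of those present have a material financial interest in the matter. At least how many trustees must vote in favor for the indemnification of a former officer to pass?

The indemnification of a former officer requires two-thirds of the disinterested trustees present (6 − 2 = 4).
2/3 of 4 = 2.67, rounded up to 3.

3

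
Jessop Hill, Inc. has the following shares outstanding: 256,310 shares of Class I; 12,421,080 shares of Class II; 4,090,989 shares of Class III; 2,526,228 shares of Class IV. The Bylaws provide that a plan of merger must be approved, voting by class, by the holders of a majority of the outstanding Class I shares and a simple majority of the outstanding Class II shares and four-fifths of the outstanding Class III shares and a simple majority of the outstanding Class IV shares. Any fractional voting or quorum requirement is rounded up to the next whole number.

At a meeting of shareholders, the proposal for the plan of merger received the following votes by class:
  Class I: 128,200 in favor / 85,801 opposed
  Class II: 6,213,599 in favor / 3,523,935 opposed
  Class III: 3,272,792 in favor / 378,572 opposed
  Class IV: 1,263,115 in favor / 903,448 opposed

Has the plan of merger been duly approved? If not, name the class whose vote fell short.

Approved — every class gave the required vote.

Class I: a majority of 256310 is 128156; 128,156 required, 128,200 in favor — approved.
Class II: a majority of 12421080 is 6210541; 6,210,541 required, 6,213,599 in favor — approved.
Class III: 4/5 of 4090989 = 3272791.20, rounded up to 3272792; 3,272,792 required, 3,272,792 in favor — approved.
Class IV: a majority of 2526228 is 1263115; 1,263,115 required, 1,263,115 in favor — approved.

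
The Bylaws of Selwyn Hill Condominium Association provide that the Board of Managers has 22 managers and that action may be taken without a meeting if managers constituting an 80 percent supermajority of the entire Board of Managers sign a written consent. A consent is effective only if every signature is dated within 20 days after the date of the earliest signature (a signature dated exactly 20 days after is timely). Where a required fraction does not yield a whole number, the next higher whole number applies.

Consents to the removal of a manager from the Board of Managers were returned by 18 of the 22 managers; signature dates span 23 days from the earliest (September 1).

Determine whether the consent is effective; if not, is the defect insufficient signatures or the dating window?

Signatures required: an 80 percent supermajority of 22 — 4/5 of 22 = 17.60, rounded up to 18, so 18 needed; 18 signed. Sufficient.
Dating window: the latest signature is 23 days after the earliest; the limit is 20 days. Outside the window.

Not effective — dating-window requirement not satisfied.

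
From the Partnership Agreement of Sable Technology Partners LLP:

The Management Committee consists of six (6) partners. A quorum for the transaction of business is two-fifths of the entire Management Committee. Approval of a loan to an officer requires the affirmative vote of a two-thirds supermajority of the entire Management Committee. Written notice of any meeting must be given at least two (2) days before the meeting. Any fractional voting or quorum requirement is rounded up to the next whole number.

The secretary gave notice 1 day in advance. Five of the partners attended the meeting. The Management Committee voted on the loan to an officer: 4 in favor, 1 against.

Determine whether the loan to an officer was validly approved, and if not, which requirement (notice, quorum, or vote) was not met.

Notice: 1 day given; 2 required (1 < 2). Not satisfied.
Quorum: 5 present; quorum is 3. Satisfied.
Vote: the loan to an officer requires two-thirds of the entire Management Committee (6). 2/3 of 6 = 4, so 4 affirmative votes are needed; 4 voted in favor. Satisfied.

Invalid — notice requirement not satisfied.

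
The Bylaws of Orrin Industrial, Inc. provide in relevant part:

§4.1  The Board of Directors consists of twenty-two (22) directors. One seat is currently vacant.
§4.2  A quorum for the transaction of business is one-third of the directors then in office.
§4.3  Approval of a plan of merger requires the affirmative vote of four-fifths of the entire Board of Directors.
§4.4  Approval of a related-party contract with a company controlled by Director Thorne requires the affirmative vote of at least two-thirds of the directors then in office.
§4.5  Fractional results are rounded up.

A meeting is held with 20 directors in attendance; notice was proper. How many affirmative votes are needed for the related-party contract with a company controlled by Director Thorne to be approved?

The related-party contract with a company controlled by Director Thorne requires two-thirds of the directors then in office (21).
2/3 of 21 = 14.

14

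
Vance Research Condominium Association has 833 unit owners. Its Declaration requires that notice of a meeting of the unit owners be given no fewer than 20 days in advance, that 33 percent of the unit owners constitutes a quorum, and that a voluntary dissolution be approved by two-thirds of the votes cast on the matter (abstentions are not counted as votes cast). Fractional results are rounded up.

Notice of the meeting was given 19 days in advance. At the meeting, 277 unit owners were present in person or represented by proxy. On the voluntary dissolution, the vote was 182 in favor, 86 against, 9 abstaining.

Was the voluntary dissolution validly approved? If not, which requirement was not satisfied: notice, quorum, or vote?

Invalid — notice requirement not satisfied.

Notice: 19 days given; 20 required. Not satisfied.
Quorum: 33% of 833 = 274.89, rounded up to 275; 277 present. Satisfied.
Vote: requires two-thirds of the votes cast (277 − 9 abstaining = 268); 2/3 of 268 = 178.67, rounded up to 179, so 179 needed; 182 in favor. Satisfied.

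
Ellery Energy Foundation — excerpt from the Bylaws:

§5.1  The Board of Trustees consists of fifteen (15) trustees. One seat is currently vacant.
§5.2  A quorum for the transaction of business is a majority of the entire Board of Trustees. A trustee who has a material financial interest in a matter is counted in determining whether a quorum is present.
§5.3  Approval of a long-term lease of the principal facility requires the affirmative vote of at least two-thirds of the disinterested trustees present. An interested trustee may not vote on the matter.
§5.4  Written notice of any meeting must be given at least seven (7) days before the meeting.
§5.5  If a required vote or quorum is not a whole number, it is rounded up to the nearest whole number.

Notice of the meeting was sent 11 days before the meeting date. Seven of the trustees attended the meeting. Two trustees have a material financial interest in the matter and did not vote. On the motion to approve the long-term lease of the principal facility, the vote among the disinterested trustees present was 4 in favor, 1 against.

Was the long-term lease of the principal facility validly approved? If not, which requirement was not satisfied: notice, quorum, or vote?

Invalid — quorum requirement not satisfied.

Notice: 11 days given; 7 required (11 ≥ 7). Satisfied.
Quorum: 7 present (interested trustees count toward quorum); quorum is 8. Not satisfied.
Vote: the long-term lease of the principal facility requires two-thirds of the disinterested trustees present (7 − 2 = 5). 2/3 of 5 = 3.33, rounded up to 4, so 4 affirmative votes are needed; 4 voted in favor. Satisfied. (Moot — without a quorum no business can be validly transacted.)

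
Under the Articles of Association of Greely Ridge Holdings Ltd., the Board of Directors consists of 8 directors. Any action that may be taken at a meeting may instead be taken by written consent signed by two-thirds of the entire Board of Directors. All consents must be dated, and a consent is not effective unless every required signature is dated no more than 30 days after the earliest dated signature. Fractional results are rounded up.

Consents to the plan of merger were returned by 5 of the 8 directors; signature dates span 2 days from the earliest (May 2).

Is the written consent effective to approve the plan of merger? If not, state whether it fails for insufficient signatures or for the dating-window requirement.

Signatures required: two-thirds of 8 — 2/3 of 8 = 5.33, rounded up to 6, so 6 needed; 5 signed. Insufficient.
Dating window: the latest signature is 2 days after the earliest; the limit is 30 days. Within the window.

Not effective — insufficient signatures.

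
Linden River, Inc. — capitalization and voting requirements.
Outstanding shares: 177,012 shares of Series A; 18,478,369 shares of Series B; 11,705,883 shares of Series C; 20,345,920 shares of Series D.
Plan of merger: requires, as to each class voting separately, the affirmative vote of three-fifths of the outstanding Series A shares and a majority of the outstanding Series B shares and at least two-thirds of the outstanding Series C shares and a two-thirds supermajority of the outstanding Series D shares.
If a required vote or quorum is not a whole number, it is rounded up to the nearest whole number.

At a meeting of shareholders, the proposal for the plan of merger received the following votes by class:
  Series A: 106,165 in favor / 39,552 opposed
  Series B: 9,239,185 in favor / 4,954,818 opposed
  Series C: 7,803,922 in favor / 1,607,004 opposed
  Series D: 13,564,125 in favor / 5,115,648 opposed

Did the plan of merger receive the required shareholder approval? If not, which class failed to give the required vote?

Not approved — the Series A shares did not give the required vote.

Series A: 3/5 of 177012 = 106207.20, rounded up to 106208; 106,208 required, 106,165 in favor — not approved.
Series B: a majority of 18478369 is 9239185; 9,239,185 required, 9,239,185 in favor — approved.
Series C: 2/3 of 11705883 = 7803922; 7,803,922 required, 7,803,922 in favor — approved.
Series D: 2/3 of 20345920 = 13563946.67, rounded up to 13563947; 13,563,947 required, 13,564,125 in favor — approved.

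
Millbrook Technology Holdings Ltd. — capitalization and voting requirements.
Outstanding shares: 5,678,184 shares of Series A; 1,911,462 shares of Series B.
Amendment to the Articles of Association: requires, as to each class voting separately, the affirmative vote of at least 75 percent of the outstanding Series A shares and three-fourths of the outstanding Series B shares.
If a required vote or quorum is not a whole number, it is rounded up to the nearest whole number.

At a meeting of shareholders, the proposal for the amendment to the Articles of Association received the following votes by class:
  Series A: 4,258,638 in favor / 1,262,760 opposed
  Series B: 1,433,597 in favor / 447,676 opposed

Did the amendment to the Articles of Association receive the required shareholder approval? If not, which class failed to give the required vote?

Series A: 3/4 of 5678184 = 4258638; 4,258,638 required, 4,258,638 in favor — approved.
Series B: 3/4 of 1911462 = 1433596.50, rounded up to 1433597; 1,433,597 required, 1,433,597 in favor — approved.

Approved — every class gave the required vote.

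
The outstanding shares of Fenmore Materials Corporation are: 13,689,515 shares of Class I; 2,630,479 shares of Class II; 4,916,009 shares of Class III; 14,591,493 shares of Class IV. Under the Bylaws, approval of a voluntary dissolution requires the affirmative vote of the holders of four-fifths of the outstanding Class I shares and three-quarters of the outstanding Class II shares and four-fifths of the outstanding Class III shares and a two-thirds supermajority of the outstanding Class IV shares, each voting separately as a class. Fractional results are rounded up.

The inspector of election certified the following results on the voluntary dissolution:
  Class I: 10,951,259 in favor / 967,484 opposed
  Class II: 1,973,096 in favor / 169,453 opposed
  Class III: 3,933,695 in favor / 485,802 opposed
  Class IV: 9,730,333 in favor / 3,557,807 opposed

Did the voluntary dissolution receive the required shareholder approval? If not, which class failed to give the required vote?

Not approved — the Class I shares did not give the required vote.

Class I: 4/5 of 13689515 = 10951612; 10,951,612 required, 10,951,259 in favor — not approved.
Class II: 3/4 of 2630479 = 1972859.25, rounded up to 1972860; 1,972,860 required, 1,973,096 in favor — approved.
Class III: 4/5 of 4916009 = 3932807.20, rounded up to 3932808; 3,932,808 required, 3,933,695 in favor — approved.
Class IV: 2/3 of 14591493 = 9727662; 9,727,662 required, 9,730,333 in favor — approved.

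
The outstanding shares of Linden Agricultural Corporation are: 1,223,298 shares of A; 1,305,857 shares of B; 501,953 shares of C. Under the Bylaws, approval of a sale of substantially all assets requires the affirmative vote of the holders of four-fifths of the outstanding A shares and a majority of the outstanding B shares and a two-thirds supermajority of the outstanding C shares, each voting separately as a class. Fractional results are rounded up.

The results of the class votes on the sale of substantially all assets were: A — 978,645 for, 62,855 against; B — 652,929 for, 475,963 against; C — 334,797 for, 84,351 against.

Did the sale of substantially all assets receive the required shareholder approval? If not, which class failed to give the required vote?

A: 4/5 of 1223298 = 978638.40, rounded up to 978639; 978,639 required, 978,645 in favor — approved.
B: a majority of 1305857 is 652929; 652,929 required, 652,929 in favor — approved.
C: 2/3 of 501953 = 334635.33, rounded up to 334636; 334,636 required, 334,797 in favor — approved.

Approved — every class gave the required vote.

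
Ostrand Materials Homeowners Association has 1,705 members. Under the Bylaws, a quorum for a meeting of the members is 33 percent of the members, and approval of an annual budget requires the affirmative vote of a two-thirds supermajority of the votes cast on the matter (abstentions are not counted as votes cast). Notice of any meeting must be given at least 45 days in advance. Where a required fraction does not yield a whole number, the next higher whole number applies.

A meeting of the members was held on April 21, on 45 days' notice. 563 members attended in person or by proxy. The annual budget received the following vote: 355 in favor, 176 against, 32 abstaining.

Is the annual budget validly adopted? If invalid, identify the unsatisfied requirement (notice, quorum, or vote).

Valid — all requirements satisfied.

Notice: 45 days given; 45 required. Satisfied.
Quorum: 33% of 1,705 = 562.65, rounded up to 563; 563 present. Satisfied.
Vote: requires two-thirds of the votes cast (563 − 32 abstaining = 531); 2/3 of 531 = 354, so 354 needed; 355 in favor. Satisfied.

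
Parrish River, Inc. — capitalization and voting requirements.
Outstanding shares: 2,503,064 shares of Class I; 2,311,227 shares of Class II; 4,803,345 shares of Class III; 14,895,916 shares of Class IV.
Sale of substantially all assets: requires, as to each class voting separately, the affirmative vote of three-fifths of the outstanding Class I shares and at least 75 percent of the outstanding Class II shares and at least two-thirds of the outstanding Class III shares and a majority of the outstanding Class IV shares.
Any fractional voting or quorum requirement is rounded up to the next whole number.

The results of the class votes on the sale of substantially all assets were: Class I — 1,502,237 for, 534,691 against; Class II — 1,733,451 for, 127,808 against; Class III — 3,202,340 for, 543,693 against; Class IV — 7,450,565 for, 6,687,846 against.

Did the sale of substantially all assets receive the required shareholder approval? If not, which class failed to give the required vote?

Approved — every class gave the required vote.

Class I: 3/5 of 2503064 = 1501838.40, rounded up to 1501839; 1,501,839 required, 1,502,237 in favor — approved.
Class II: 3/4 of 2311227 = 1733420.25, rounded up to 1733421; 1,733,421 required, 1,733,451 in favor — approved.
Class III: 2/3 of 4803345 = 3202230; 3,202,230 required, 3,202,340 in favor — approved.
Class IV: a majority of 14895916 is 7447959; 7,447,959 required, 7,450,565 in favor — approved.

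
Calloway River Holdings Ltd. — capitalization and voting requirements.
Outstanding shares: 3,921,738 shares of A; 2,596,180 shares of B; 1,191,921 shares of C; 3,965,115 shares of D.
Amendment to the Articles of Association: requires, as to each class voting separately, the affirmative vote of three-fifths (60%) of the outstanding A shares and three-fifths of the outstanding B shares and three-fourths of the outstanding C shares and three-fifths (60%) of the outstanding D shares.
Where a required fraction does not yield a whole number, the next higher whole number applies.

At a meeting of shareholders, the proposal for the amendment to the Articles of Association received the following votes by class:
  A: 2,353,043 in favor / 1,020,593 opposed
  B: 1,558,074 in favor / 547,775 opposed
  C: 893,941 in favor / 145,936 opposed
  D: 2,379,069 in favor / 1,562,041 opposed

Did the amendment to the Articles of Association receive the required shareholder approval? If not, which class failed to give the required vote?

Approved — every class gave the required vote.

A: 3/5 of 3921738 = 2353042.80, rounded up to 2353043; 2,353,043 required, 2,353,043 in favor — approved.
B: 3/5 of 2596180 = 1557708; 1,557,708 required, 1,558,074 in favor — approved.
C: 3/4 of 1191921 = 893940.75, rounded up to 893941; 893,941 required, 893,941 in favor — approved.
D: 3/5 of 3965115 = 2379069; 2,379,069 required, 2,379,069 in favor — approved.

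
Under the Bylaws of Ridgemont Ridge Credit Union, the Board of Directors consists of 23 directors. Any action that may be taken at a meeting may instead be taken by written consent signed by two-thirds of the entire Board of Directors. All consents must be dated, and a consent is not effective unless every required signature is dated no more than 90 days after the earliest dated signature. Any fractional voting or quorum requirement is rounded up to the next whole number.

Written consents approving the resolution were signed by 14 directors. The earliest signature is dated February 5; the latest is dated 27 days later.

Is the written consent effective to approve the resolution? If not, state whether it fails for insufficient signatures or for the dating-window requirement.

Signatures required: two-thirds of 23 — 2/3 of 23 = 15.33, rounded up to 16, so 16 needed; 14 signed. Insufficient.
Dating window: the latest signature is 27 days after the earliest; the limit is 90 days. Within the window.

Not effective — insufficient signatures.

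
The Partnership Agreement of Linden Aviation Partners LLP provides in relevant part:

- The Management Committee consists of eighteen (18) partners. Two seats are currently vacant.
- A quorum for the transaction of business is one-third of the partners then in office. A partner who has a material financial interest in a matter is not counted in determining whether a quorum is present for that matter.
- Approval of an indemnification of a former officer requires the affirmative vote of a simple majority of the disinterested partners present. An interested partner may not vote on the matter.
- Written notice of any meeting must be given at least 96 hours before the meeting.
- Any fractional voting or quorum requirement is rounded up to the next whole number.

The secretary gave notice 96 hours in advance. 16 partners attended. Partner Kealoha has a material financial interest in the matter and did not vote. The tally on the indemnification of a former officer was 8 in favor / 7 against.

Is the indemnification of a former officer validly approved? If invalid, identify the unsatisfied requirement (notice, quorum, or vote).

Valid — all requirements satisfied.

Notice: 96 hours given; 96 required (96 ≥ 96). Satisfied.
Quorum: 16 present, but the 1 interested partner does not count, leaving 15. Quorum is 6. Satisfied.
Vote: the indemnification of a former officer requires a majority of the disinterested partners present (16 − 1 = 15). A majority of 15 is 8, so 8 affirmative votes are needed; 8 voted in favor. Satisfied.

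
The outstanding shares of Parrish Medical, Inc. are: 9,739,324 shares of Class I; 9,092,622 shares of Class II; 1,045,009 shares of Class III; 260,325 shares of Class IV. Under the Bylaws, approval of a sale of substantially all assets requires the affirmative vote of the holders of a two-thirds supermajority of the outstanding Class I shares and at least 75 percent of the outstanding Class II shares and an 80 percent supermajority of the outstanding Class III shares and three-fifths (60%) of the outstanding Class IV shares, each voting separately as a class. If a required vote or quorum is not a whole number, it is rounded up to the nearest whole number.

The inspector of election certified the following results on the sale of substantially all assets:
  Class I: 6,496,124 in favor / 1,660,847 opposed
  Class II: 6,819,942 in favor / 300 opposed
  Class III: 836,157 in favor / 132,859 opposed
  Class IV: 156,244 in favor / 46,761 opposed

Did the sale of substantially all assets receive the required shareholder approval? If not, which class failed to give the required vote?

Class I: 2/3 of 9739324 = 6492882.67, rounded up to 6492883; 6,492,883 required, 6,496,124 in favor — approved.
Class II: 3/4 of 9092622 = 6819466.50, rounded up to 6819467; 6,819,467 required, 6,819,942 in favor — approved.
Class III: 4/5 of 1045009 = 836007.20, rounded up to 836008; 836,008 required, 836,157 in favor — approved.
Class IV: 3/5 of 260325 = 156195; 156,195 required, 156,244 in favor — approved.

Approved — every class gave the required vote.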